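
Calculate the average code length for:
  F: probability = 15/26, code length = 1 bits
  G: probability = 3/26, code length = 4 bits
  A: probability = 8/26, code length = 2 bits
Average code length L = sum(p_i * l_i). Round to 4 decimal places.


Weighted contributions p_i * l_i:
  F: (15/26) * 1 = 15/26
  G: (3/26) * 4 = 12/26
  A: (8/26) * 2 = 16/26
Sum = (15 + 12 + 16)/26 = 43/26

L = 43/26 = 1.6538 bits/symbol


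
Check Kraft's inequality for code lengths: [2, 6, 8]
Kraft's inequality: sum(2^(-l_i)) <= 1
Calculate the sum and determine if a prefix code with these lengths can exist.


Sum = 2^(-2) + 2^(-6) + 2^(-8)
    = 0.25 + 0.015625 + 0.00390625
    = 69/256 = 0.26953125
Since 0.26953125 <= 1, Kraft's inequality IS satisfied.
A prefix code with these lengths CAN exist.

Kraft sum = 0.26953125. Satisfied.


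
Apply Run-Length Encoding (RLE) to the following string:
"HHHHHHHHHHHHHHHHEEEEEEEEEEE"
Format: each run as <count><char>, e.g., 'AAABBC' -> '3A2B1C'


Scanning runs left to right:
  i=0: run of 'H' x 16 -> '16H'
  i=16: run of 'E' x 11 -> '11E'

RLE = 16H11E


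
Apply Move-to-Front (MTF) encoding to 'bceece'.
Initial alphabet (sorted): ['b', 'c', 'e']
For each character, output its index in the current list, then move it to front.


MTF encoding:
'b': index 0 in ['b', 'c', 'e'] -> ['b', 'c', 'e']
'c': index 1 in ['b', 'c', 'e'] -> ['c', 'b', 'e']
'e': index 2 in ['c', 'b', 'e'] -> ['e', 'c', 'b']
'e': index 0 in ['e', 'c', 'b'] -> ['e', 'c', 'b']
'c': index 1 in ['e', 'c', 'b'] -> ['c', 'e', 'b']
'e': index 1 in ['c', 'e', 'b'] -> ['e', 'c', 'b']


Output: [0, 1, 2, 0, 1, 1]


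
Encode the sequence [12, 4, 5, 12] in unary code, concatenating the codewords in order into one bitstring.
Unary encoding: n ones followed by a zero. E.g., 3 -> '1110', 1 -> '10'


Encode each number as n ones followed by a terminating 0:
  12 -> 1111111111110 (13 bits)
  4 -> 11110 (5 bits)
  5 -> 111110 (6 bits)
  12 -> 1111111111110 (13 bits)
Total length = 13 + 5 + 6 + 13 = 37 bits.

Unary([12, 4, 5, 12]) = 1111111111110111101111101111111111110 (37 bits)


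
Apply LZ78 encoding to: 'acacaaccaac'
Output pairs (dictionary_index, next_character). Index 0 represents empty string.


LZ78 encoding steps:
Dictionary: {0: ''}
Step 1: w='' (idx 0), next='a' -> output (0, 'a'), add 'a' as idx 1
Step 2: w='' (idx 0), next='c' -> output (0, 'c'), add 'c' as idx 2
Step 3: w='a' (idx 1), next='c' -> output (1, 'c'), add 'ac' as idx 3
Step 4: w='a' (idx 1), next='a' -> output (1, 'a'), add 'aa' as idx 4
Step 5: w='c' (idx 2), next='c' -> output (2, 'c'), add 'cc' as idx 5
Step 6: w='aa' (idx 4), next='c' -> output (4, 'c'), add 'aac' as idx 6


Encoded: [(0, 'a'), (0, 'c'), (1, 'c'), (1, 'a'), (2, 'c'), (4, 'c')]


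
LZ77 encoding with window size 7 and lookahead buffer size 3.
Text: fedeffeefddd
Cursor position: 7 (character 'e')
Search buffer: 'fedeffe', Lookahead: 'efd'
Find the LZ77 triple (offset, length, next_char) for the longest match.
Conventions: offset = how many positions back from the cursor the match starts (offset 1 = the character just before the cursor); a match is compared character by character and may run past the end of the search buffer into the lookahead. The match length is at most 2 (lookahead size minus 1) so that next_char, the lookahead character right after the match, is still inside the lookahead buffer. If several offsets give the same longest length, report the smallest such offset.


Try each offset into the search buffer:
  offset=1 (pos 6, char 'e'): match length 1
  offset=2 (pos 5, char 'f'): match length 0
  offset=3 (pos 4, char 'f'): match length 0
  offset=4 (pos 3, char 'e'): match length 2
  offset=5 (pos 2, char 'd'): match length 0
  offset=6 (pos 1, char 'e'): match length 1
  offset=7 (pos 0, char 'f'): match length 0
Longest match has length 2 at offset 4.
next_char = character at position 7 + 2 = 9 -> 'd'

Best match: offset=4, length=2 (matching 'ef' starting at position 3)
LZ77 triple: (4, 2, 'd')


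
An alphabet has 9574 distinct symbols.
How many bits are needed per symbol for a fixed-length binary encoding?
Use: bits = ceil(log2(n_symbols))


log2(9574) = 13.2249
Bracket: 2^13 = 8192 < 9574 <= 2^14 = 16384
So ceil(log2(9574)) = 14

bits = ceil(log2(9574)) = ceil(13.2249) = 14 bits


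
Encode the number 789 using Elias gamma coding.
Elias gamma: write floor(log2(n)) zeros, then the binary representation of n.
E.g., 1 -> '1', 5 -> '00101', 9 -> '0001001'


num_bits = floor(log2(789)) + 1 = 10
leading_zeros = num_bits - 1 = 9
binary(789) = 1100010101

Elias gamma(789) = '000000000' + '1100010101' = 0000000001100010101 (19 bits)


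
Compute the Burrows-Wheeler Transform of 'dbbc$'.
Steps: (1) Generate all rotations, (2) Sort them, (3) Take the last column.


Rotations (sorted):
  0: $dbbc -> last char: c
  1: bbc$d -> last char: d
  2: bc$db -> last char: b
  3: c$dbb -> last char: b
  4: dbbc$ -> last char: $


BWT = cdbb$


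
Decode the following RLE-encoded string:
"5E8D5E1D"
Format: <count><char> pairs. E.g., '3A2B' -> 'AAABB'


Expanding each <count><char> pair:
  5E -> 'EEEEE'
  8D -> 'DDDDDDDD'
  5E -> 'EEEEE'
  1D -> 'D'

Decoded = EEEEEDDDDDDDDEEEEED


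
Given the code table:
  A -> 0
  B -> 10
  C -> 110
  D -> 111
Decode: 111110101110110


Decoding:
111 -> D
110 -> C
10 -> B
111 -> D
0 -> A
110 -> C


Result: DCBDAC


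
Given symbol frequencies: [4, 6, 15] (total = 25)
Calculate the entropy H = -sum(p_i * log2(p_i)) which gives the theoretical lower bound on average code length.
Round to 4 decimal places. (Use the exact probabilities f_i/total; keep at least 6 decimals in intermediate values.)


Per-symbol terms -p_i * log2(p_i) with p_i = f_i/25:
  p = 4/25 = 0.160000: log2(p) = -2.643856, -p*log2(p) = 0.423017
  p = 6/25 = 0.240000: log2(p) = -2.058894, -p*log2(p) = 0.494134
  p = 15/25 = 0.600000: log2(p) = -0.736966, -p*log2(p) = 0.442179
H = 0.423017 + 0.494134 + 0.442179 = 1.359330

H = 1.3593 bits/symbol


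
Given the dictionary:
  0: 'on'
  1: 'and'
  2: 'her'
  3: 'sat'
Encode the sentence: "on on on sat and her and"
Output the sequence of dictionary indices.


Look up each word in the dictionary:
  'on' -> 0
  'on' -> 0
  'on' -> 0
  'sat' -> 3
  'and' -> 1
  'her' -> 2
  'and' -> 1

Encoded: [0, 0, 0, 3, 1, 2, 1]


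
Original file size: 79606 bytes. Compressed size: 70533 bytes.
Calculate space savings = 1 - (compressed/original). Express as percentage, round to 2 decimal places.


ratio = compressed/original = 70533/79606 = 0.886026
savings = 1 - ratio = 1 - 0.886026 = 0.113974
as a percentage: 0.113974 * 100 = 11.4%

Space savings = 1 - 70533/79606 = 11.4%


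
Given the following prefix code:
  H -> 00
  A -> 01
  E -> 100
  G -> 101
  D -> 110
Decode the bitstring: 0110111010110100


Decoding step by step:
Bits 01 -> A
Bits 101 -> G
Bits 110 -> D
Bits 101 -> G
Bits 101 -> G
Bits 00 -> H


Decoded message: AGDGGH


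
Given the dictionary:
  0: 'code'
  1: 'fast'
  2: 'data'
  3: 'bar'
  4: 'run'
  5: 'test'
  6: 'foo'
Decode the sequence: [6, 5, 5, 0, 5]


Look up each index in the dictionary:
  6 -> 'foo'
  5 -> 'test'
  5 -> 'test'
  0 -> 'code'
  5 -> 'test'

Decoded: "foo test test code test"


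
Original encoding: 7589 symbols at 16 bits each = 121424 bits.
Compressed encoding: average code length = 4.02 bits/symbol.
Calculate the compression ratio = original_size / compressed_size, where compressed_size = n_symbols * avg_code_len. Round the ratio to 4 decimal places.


original_size = n_symbols * orig_bits = 7589 * 16 = 121424 bits
compressed_size = n_symbols * avg_code_len = 7589 * 4.02 = 30507.78 bits
ratio = original_size / compressed_size = 121424 / 30507.78 = 3.9801

Compression ratio = 3.9801


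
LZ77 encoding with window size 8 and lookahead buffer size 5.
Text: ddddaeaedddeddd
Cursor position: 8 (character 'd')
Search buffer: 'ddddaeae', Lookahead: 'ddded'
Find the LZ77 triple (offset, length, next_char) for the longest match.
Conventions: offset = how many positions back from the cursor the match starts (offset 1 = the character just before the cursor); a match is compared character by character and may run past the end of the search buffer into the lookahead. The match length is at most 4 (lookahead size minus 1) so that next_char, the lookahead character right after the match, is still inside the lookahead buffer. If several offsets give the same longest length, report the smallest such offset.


Try each offset into the search buffer:
  offset=1 (pos 7, char 'e'): match length 0
  offset=2 (pos 6, char 'a'): match length 0
  offset=3 (pos 5, char 'e'): match length 0
  offset=4 (pos 4, char 'a'): match length 0
  offset=5 (pos 3, char 'd'): match length 1
  offset=6 (pos 2, char 'd'): match length 2
  offset=7 (pos 1, char 'd'): match length 3
  offset=8 (pos 0, char 'd'): match length 3
Longest match has length 3, found at offsets 7, 8; take the smallest, offset 7.
next_char = character at position 8 + 3 = 11 -> 'e'

Best match: offset=7, length=3 (matching 'ddd' starting at position 1)
LZ77 triple: (7, 3, 'e')


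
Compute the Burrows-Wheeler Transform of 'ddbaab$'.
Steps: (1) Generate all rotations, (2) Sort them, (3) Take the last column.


Rotations (sorted):
  0: $ddbaab -> last char: b
  1: aab$ddb -> last char: b
  2: ab$ddba -> last char: a
  3: b$ddbaa -> last char: a
  4: baab$dd -> last char: d
  5: dbaab$d -> last char: d
  6: ddbaab$ -> last char: $


BWT = bbaadd$


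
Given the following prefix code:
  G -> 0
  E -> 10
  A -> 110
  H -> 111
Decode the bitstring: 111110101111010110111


Decoding step by step:
Bits 111 -> H
Bits 110 -> A
Bits 10 -> E
Bits 111 -> H
Bits 10 -> E
Bits 10 -> E
Bits 110 -> A
Bits 111 -> H


Decoded message: HAEHEEAH


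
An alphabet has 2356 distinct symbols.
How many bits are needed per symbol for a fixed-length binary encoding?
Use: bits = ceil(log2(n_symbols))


log2(2356) = 11.2021
Bracket: 2^11 = 2048 < 2356 <= 2^12 = 4096
So ceil(log2(2356)) = 12

bits = ceil(log2(2356)) = ceil(11.2021) = 12 bits


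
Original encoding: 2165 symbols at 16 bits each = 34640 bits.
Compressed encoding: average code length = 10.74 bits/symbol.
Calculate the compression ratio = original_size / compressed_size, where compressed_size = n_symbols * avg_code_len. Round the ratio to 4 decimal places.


original_size = n_symbols * orig_bits = 2165 * 16 = 34640 bits
compressed_size = n_symbols * avg_code_len = 2165 * 10.74 = 23252.1 bits
ratio = original_size / compressed_size = 34640 / 23252.1 = 1.4898

Compression ratio = 1.4898


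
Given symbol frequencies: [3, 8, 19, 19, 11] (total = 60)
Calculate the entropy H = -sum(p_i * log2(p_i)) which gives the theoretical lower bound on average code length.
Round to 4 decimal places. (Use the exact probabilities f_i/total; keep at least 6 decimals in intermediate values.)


Per-symbol terms -p_i * log2(p_i) with p_i = f_i/60:
  p = 3/60 = 0.050000: log2(p) = -4.321928, -p*log2(p) = 0.216096
  p = 8/60 = 0.133333: log2(p) = -2.906891, -p*log2(p) = 0.387585
  p = 19/60 = 0.316667: log2(p) = -1.658963, -p*log2(p) = 0.525338
  p = 19/60 = 0.316667: log2(p) = -1.658963, -p*log2(p) = 0.525338
  p = 11/60 = 0.183333: log2(p) = -2.447459, -p*log2(p) = 0.448701
H = 0.216096 + 0.387585 + 0.525338 + 0.525338 + 0.448701 = 2.103058

H = 2.1031 bits/symbol


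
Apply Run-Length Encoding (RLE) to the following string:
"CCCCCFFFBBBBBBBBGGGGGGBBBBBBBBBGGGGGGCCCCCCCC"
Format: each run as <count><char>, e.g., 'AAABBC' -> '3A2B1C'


Scanning runs left to right:
  i=0: run of 'C' x 5 -> '5C'
  i=5: run of 'F' x 3 -> '3F'
  i=8: run of 'B' x 8 -> '8B'
  i=16: run of 'G' x 6 -> '6G'
  i=22: run of 'B' x 9 -> '9B'
  i=31: run of 'G' x 6 -> '6G'
  i=37: run of 'C' x 8 -> '8C'

RLE = 5C3F8B6G9B6G8C


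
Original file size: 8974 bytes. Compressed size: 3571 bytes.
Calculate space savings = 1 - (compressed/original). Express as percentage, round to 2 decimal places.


ratio = compressed/original = 3571/8974 = 0.397927
savings = 1 - ratio = 1 - 0.397927 = 0.602073
as a percentage: 0.602073 * 100 = 60.21%

Space savings = 1 - 3571/8974 = 60.21%


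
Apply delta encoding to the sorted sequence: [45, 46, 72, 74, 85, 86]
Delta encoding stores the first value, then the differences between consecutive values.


First value: 45
Deltas:
  46 - 45 = 1
  72 - 46 = 26
  74 - 72 = 2
  85 - 74 = 11
  86 - 85 = 1


Delta encoded: [45, 1, 26, 2, 11, 1]


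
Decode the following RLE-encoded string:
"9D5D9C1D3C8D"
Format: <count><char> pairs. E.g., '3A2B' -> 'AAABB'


Expanding each <count><char> pair:
  9D -> 'DDDDDDDDD'
  5D -> 'DDDDD'
  9C -> 'CCCCCCCCC'
  1D -> 'D'
  3C -> 'CCC'
  8D -> 'DDDDDDDD'

Decoded = DDDDDDDDDDDDDDCCCCCCCCCDCCCDDDDDDDD


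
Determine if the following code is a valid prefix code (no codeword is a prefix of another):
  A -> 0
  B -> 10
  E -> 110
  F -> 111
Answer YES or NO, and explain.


Checking each pair (does one codeword prefix another?):
  A='0' vs B='10': no prefix
  A='0' vs E='110': no prefix
  A='0' vs F='111': no prefix
  B='10' vs A='0': no prefix
  B='10' vs E='110': no prefix
  B='10' vs F='111': no prefix
  E='110' vs A='0': no prefix
  E='110' vs B='10': no prefix
  E='110' vs F='111': no prefix
  F='111' vs A='0': no prefix
  F='111' vs B='10': no prefix
  F='111' vs E='110': no prefix
No violation found over all pairs.

YES -- this is a valid prefix code. No codeword is a prefix of any other codeword.


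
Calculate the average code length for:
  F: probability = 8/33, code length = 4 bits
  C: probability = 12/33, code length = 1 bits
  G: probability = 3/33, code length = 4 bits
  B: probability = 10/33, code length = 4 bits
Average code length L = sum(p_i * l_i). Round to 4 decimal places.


Weighted contributions p_i * l_i:
  F: (8/33) * 4 = 32/33
  C: (12/33) * 1 = 12/33
  G: (3/33) * 4 = 12/33
  B: (10/33) * 4 = 40/33
Sum = (32 + 12 + 12 + 40)/33 = 96/33

L = 96/33 = 2.9091 bits/symbol


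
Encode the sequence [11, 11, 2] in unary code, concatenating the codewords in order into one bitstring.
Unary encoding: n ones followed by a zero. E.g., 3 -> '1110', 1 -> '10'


Encode each number as n ones followed by a terminating 0:
  11 -> 111111111110 (12 bits)
  11 -> 111111111110 (12 bits)
  2 -> 110 (3 bits)
Total length = 12 + 12 + 3 = 27 bits.

Unary([11, 11, 2]) = 111111111110111111111110110 (27 bits)


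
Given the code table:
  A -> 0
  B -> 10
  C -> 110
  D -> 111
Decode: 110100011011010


Decoding:
110 -> C
10 -> B
0 -> A
0 -> A
110 -> C
110 -> C
10 -> B


Result: CBAACCB


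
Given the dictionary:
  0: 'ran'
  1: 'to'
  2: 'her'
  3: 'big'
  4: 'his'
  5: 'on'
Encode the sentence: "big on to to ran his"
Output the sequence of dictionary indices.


Look up each word in the dictionary:
  'big' -> 3
  'on' -> 5
  'to' -> 1
  'to' -> 1
  'ran' -> 0
  'his' -> 4

Encoded: [3, 5, 1, 1, 0, 4]


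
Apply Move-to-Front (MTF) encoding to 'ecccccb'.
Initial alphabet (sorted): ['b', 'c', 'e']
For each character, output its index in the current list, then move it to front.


MTF encoding:
'e': index 2 in ['b', 'c', 'e'] -> ['e', 'b', 'c']
'c': index 2 in ['e', 'b', 'c'] -> ['c', 'e', 'b']
'c': index 0 in ['c', 'e', 'b'] -> ['c', 'e', 'b']
'c': index 0 in ['c', 'e', 'b'] -> ['c', 'e', 'b']
'c': index 0 in ['c', 'e', 'b'] -> ['c', 'e', 'b']
'c': index 0 in ['c', 'e', 'b'] -> ['c', 'e', 'b']
'b': index 2 in ['c', 'e', 'b'] -> ['b', 'c', 'e']


Output: [2, 2, 0, 0, 0, 0, 2]


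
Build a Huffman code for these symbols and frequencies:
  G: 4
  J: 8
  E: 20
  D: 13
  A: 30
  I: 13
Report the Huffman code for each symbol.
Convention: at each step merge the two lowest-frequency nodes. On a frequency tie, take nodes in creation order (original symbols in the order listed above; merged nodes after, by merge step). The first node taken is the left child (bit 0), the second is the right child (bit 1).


Huffman tree construction:
Step 1: Merge G(4) + J(8) = 12
Step 2: Merge (G+J)(12) + D(13) = 25
Step 3: Merge I(13) + E(20) = 33
Step 4: Merge ((G+J)+D)(25) + A(30) = 55
Step 5: Merge (I+E)(33) + (((G+J)+D)+A)(55) = 88
Read each symbol's code off the tree from the root (left child = 0, right child = 1).

Codes:
  G: 1000 (length 4)
  J: 1001 (length 4)
  E: 01 (length 2)
  D: 101 (length 3)
  A: 11 (length 2)
  I: 00 (length 2)
Average code length: 213/88 = 2.4205 bits/symbol


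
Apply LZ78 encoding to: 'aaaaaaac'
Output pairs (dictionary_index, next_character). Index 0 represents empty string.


LZ78 encoding steps:
Dictionary: {0: ''}
Step 1: w='' (idx 0), next='a' -> output (0, 'a'), add 'a' as idx 1
Step 2: w='a' (idx 1), next='a' -> output (1, 'a'), add 'aa' as idx 2
Step 3: w='aa' (idx 2), next='a' -> output (2, 'a'), add 'aaa' as idx 3
Step 4: w='a' (idx 1), next='c' -> output (1, 'c'), add 'ac' as idx 4


Encoded: [(0, 'a'), (1, 'a'), (2, 'a'), (1, 'c')]


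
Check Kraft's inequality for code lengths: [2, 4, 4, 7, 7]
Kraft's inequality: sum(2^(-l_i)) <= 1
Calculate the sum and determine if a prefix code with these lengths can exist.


Sum = 2^(-2) + 2^(-4) + 2^(-4) + 2^(-7) + 2^(-7)
    = 0.25 + 0.0625 + 0.0625 + 0.0078125 + 0.0078125
    = 50/128 = 0.390625
Since 0.390625 <= 1, Kraft's inequality IS satisfied.
A prefix code with these lengths CAN exist.

Kraft sum = 0.390625. Satisfied.


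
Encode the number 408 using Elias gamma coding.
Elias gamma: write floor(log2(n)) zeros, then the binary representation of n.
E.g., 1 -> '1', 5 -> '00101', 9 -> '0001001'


num_bits = floor(log2(408)) + 1 = 9
leading_zeros = num_bits - 1 = 8
binary(408) = 110011000

Elias gamma(408) = '00000000' + '110011000' = 00000000110011000 (17 bits)


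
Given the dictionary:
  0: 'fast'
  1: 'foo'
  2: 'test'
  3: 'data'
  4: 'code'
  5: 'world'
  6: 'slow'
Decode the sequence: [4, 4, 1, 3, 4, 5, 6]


Look up each index in the dictionary:
  4 -> 'code'
  4 -> 'code'
  1 -> 'foo'
  3 -> 'data'
  4 -> 'code'
  5 -> 'world'
  6 -> 'slow'

Decoded: "code code foo data code world slow"


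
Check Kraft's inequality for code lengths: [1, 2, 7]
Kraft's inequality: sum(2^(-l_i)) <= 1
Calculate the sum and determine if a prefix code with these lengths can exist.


Sum = 2^(-1) + 2^(-2) + 2^(-7)
    = 0.5 + 0.25 + 0.0078125
    = 97/128 = 0.7578125
Since 0.7578125 <= 1, Kraft's inequality IS satisfied.
A prefix code with these lengths CAN exist.

Kraft sum = 0.7578125. Satisfied.


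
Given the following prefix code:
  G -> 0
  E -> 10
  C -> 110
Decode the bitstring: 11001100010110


Decoding step by step:
Bits 110 -> C
Bits 0 -> G
Bits 110 -> C
Bits 0 -> G
Bits 0 -> G
Bits 10 -> E
Bits 110 -> C


Decoded message: CGCGGEC


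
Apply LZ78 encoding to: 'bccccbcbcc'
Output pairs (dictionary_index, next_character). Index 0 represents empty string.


LZ78 encoding steps:
Dictionary: {0: ''}
Step 1: w='' (idx 0), next='b' -> output (0, 'b'), add 'b' as idx 1
Step 2: w='' (idx 0), next='c' -> output (0, 'c'), add 'c' as idx 2
Step 3: w='c' (idx 2), next='c' -> output (2, 'c'), add 'cc' as idx 3
Step 4: w='c' (idx 2), next='b' -> output (2, 'b'), add 'cb' as idx 4
Step 5: w='cb' (idx 4), next='c' -> output (4, 'c'), add 'cbc' as idx 5
Step 6: w='c' (idx 2), end of input -> output (2, '')


Encoded: [(0, 'b'), (0, 'c'), (2, 'c'), (2, 'b'), (4, 'c'), (2, '')]


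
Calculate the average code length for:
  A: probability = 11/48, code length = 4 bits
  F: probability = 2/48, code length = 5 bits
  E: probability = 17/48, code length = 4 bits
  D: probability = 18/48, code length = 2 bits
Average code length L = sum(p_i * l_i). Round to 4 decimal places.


Weighted contributions p_i * l_i:
  A: (11/48) * 4 = 44/48
  F: (2/48) * 5 = 10/48
  E: (17/48) * 4 = 68/48
  D: (18/48) * 2 = 36/48
Sum = (44 + 10 + 68 + 36)/48 = 158/48

L = 158/48 = 3.2917 bits/symbol


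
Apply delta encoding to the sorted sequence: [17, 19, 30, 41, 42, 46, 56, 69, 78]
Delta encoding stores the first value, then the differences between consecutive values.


First value: 17
Deltas:
  19 - 17 = 2
  30 - 19 = 11
  41 - 30 = 11
  42 - 41 = 1
  46 - 42 = 4
  56 - 46 = 10
  69 - 56 = 13
  78 - 69 = 9


Delta encoded: [17, 2, 11, 11, 1, 4, 10, 13, 9]


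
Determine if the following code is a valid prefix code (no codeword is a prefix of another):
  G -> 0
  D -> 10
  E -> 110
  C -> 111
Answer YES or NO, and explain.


Checking each pair (does one codeword prefix another?):
  G='0' vs D='10': no prefix
  G='0' vs E='110': no prefix
  G='0' vs C='111': no prefix
  D='10' vs G='0': no prefix
  D='10' vs E='110': no prefix
  D='10' vs C='111': no prefix
  E='110' vs G='0': no prefix
  E='110' vs D='10': no prefix
  E='110' vs C='111': no prefix
  C='111' vs G='0': no prefix
  C='111' vs D='10': no prefix
  C='111' vs E='110': no prefix
No violation found over all pairs.

YES -- this is a valid prefix code. No codeword is a prefix of any other codeword.


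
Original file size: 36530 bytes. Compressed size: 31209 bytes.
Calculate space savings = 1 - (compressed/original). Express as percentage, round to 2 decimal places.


ratio = compressed/original = 31209/36530 = 0.854339
savings = 1 - ratio = 1 - 0.854339 = 0.145661
as a percentage: 0.145661 * 100 = 14.57%

Space savings = 1 - 31209/36530 = 14.57%


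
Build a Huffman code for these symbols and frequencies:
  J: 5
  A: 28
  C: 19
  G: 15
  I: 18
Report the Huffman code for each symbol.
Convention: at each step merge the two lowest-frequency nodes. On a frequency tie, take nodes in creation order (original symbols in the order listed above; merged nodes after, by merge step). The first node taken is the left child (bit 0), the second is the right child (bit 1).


Huffman tree construction:
Step 1: Merge J(5) + G(15) = 20
Step 2: Merge I(18) + C(19) = 37
Step 3: Merge (J+G)(20) + A(28) = 48
Step 4: Merge (I+C)(37) + ((J+G)+A)(48) = 85
Read each symbol's code off the tree from the root (left child = 0, right child = 1).

Codes:
  J: 100 (length 3)
  A: 11 (length 2)
  C: 01 (length 2)
  G: 101 (length 3)
  I: 00 (length 2)
Average code length: 190/85 = 2.2353 bits/symbol


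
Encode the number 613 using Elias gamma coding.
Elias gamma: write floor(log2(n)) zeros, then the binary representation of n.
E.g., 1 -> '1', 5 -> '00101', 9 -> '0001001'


num_bits = floor(log2(613)) + 1 = 10
leading_zeros = num_bits - 1 = 9
binary(613) = 1001100101

Elias gamma(613) = '000000000' + '1001100101' = 0000000001001100101 (19 bits)


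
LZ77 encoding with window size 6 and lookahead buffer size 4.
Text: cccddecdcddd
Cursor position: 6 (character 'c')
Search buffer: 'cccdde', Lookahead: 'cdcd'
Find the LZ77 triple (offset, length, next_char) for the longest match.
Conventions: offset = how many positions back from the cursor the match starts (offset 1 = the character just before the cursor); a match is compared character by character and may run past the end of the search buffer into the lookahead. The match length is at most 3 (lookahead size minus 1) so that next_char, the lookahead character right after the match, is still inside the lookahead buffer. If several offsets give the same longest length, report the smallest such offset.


Try each offset into the search buffer:
  offset=1 (pos 5, char 'e'): match length 0
  offset=2 (pos 4, char 'd'): match length 0
  offset=3 (pos 3, char 'd'): match length 0
  offset=4 (pos 2, char 'c'): match length 2
  offset=5 (pos 1, char 'c'): match length 1
  offset=6 (pos 0, char 'c'): match length 1
Longest match has length 2 at offset 4.
next_char = character at position 6 + 2 = 8 -> 'c'

Best match: offset=4, length=2 (matching 'cd' starting at position 2)
LZ77 triple: (4, 2, 'c')


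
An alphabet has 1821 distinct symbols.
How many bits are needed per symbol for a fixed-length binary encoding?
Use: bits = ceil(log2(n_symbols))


log2(1821) = 10.8305
Bracket: 2^10 = 1024 < 1821 <= 2^11 = 2048
So ceil(log2(1821)) = 11

bits = ceil(log2(1821)) = ceil(10.8305) = 11 bits


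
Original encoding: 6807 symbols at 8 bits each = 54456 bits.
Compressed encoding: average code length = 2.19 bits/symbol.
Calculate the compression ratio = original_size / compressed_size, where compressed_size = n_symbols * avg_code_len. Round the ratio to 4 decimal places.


original_size = n_symbols * orig_bits = 6807 * 8 = 54456 bits
compressed_size = n_symbols * avg_code_len = 6807 * 2.19 = 14907.33 bits
ratio = original_size / compressed_size = 54456 / 14907.33 = 3.653

Compression ratio = 3.653


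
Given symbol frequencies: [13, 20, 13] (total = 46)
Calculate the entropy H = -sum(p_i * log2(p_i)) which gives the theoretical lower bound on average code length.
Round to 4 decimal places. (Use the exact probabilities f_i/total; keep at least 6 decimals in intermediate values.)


Per-symbol terms -p_i * log2(p_i) with p_i = f_i/46:
  p = 13/46 = 0.282609: log2(p) = -1.823122, -p*log2(p) = 0.515230
  p = 20/46 = 0.434783: log2(p) = -1.201634, -p*log2(p) = 0.522450
  p = 13/46 = 0.282609: log2(p) = -1.823122, -p*log2(p) = 0.515230
H = 0.515230 + 0.522450 + 0.515230 = 1.552910

H = 1.5529 bits/symbol


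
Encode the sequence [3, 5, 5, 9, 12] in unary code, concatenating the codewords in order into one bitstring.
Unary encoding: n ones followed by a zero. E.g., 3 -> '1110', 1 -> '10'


Encode each number as n ones followed by a terminating 0:
  3 -> 1110 (4 bits)
  5 -> 111110 (6 bits)
  5 -> 111110 (6 bits)
  9 -> 1111111110 (10 bits)
  12 -> 1111111111110 (13 bits)
Total length = 4 + 6 + 6 + 10 + 13 = 39 bits.

Unary([3, 5, 5, 9, 12]) = 111011111011111011111111101111111111110 (39 bits)


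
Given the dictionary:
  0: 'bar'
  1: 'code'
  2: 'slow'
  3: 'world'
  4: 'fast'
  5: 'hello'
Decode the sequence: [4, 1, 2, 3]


Look up each index in the dictionary:
  4 -> 'fast'
  1 -> 'code'
  2 -> 'slow'
  3 -> 'world'

Decoded: "fast code slow world"


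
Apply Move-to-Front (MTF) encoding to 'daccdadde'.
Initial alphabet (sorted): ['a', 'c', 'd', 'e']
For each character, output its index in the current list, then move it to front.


MTF encoding:
'd': index 2 in ['a', 'c', 'd', 'e'] -> ['d', 'a', 'c', 'e']
'a': index 1 in ['d', 'a', 'c', 'e'] -> ['a', 'd', 'c', 'e']
'c': index 2 in ['a', 'd', 'c', 'e'] -> ['c', 'a', 'd', 'e']
'c': index 0 in ['c', 'a', 'd', 'e'] -> ['c', 'a', 'd', 'e']
'd': index 2 in ['c', 'a', 'd', 'e'] -> ['d', 'c', 'a', 'e']
'a': index 2 in ['d', 'c', 'a', 'e'] -> ['a', 'd', 'c', 'e']
'd': index 1 in ['a', 'd', 'c', 'e'] -> ['d', 'a', 'c', 'e']
'd': index 0 in ['d', 'a', 'c', 'e'] -> ['d', 'a', 'c', 'e']
'e': index 3 in ['d', 'a', 'c', 'e'] -> ['e', 'd', 'a', 'c']


Output: [2, 1, 2, 0, 2, 2, 1, 0, 3]


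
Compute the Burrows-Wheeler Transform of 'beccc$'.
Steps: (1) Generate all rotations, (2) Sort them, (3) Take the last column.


Rotations (sorted):
  0: $beccc -> last char: c
  1: beccc$ -> last char: $
  2: c$becc -> last char: c
  3: cc$bec -> last char: c
  4: ccc$be -> last char: e
  5: eccc$b -> last char: b


BWT = c$cceb


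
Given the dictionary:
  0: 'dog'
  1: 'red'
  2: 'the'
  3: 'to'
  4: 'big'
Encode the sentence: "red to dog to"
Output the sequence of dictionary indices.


Look up each word in the dictionary:
  'red' -> 1
  'to' -> 3
  'dog' -> 0
  'to' -> 3

Encoded: [1, 3, 0, 3]


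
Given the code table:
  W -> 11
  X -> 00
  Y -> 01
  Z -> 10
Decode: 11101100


Decoding:
11 -> W
10 -> Z
11 -> W
00 -> X


Result: WZWX


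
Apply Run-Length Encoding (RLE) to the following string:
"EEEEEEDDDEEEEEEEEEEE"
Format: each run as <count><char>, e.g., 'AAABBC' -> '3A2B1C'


Scanning runs left to right:
  i=0: run of 'E' x 6 -> '6E'
  i=6: run of 'D' x 3 -> '3D'
  i=9: run of 'E' x 11 -> '11E'

RLE = 6E3D11E


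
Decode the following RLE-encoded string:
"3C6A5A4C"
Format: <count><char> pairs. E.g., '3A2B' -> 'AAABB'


Expanding each <count><char> pair:
  3C -> 'CCC'
  6A -> 'AAAAAA'
  5A -> 'AAAAA'
  4C -> 'CCCC'

Decoded = CCCAAAAAAAAAAACCCC


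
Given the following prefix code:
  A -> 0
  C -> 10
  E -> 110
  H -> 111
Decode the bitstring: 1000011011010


Decoding step by step:
Bits 10 -> C
Bits 0 -> A
Bits 0 -> A
Bits 0 -> A
Bits 110 -> E
Bits 110 -> E
Bits 10 -> C


Decoded message: CAAAEEC


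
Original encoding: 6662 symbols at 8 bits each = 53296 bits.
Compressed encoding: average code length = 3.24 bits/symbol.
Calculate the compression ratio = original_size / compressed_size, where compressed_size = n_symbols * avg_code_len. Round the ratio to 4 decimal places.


original_size = n_symbols * orig_bits = 6662 * 8 = 53296 bits
compressed_size = n_symbols * avg_code_len = 6662 * 3.24 = 21584.88 bits
ratio = original_size / compressed_size = 53296 / 21584.88 = 2.4691

Compression ratio = 2.4691


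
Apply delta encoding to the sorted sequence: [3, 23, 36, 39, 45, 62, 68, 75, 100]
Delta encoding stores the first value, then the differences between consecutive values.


First value: 3
Deltas:
  23 - 3 = 20
  36 - 23 = 13
  39 - 36 = 3
  45 - 39 = 6
  62 - 45 = 17
  68 - 62 = 6
  75 - 68 = 7
  100 - 75 = 25


Delta encoded: [3, 20, 13, 3, 6, 17, 6, 7, 25]


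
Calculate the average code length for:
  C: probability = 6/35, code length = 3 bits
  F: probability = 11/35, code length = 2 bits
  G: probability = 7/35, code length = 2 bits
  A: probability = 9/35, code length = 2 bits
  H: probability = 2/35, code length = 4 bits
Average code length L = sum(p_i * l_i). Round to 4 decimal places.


Weighted contributions p_i * l_i:
  C: (6/35) * 3 = 18/35
  F: (11/35) * 2 = 22/35
  G: (7/35) * 2 = 14/35
  A: (9/35) * 2 = 18/35
  H: (2/35) * 4 = 8/35
Sum = (18 + 22 + 14 + 18 + 8)/35 = 80/35

L = 80/35 = 2.2857 bits/symbol


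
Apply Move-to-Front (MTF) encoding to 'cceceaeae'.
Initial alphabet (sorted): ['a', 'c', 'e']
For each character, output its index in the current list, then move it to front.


MTF encoding:
'c': index 1 in ['a', 'c', 'e'] -> ['c', 'a', 'e']
'c': index 0 in ['c', 'a', 'e'] -> ['c', 'a', 'e']
'e': index 2 in ['c', 'a', 'e'] -> ['e', 'c', 'a']
'c': index 1 in ['e', 'c', 'a'] -> ['c', 'e', 'a']
'e': index 1 in ['c', 'e', 'a'] -> ['e', 'c', 'a']
'a': index 2 in ['e', 'c', 'a'] -> ['a', 'e', 'c']
'e': index 1 in ['a', 'e', 'c'] -> ['e', 'a', 'c']
'a': index 1 in ['e', 'a', 'c'] -> ['a', 'e', 'c']
'e': index 1 in ['a', 'e', 'c'] -> ['e', 'a', 'c']


Output: [1, 0, 2, 1, 1, 2, 1, 1, 1]


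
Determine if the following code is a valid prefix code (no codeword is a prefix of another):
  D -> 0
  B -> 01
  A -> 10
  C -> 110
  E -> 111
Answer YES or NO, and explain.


Checking each pair (does one codeword prefix another?):
  D='0' vs B='01': prefix -- VIOLATION

NO -- this is NOT a valid prefix code. D (0) is a prefix of B (01).


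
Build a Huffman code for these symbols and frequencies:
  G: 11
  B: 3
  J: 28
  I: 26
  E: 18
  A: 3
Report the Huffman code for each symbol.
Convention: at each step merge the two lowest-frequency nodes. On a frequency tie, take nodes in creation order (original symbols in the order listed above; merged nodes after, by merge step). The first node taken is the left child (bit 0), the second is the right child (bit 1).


Huffman tree construction:
Step 1: Merge B(3) + A(3) = 6
Step 2: Merge (B+A)(6) + G(11) = 17
Step 3: Merge ((B+A)+G)(17) + E(18) = 35
Step 4: Merge I(26) + J(28) = 54
Step 5: Merge (((B+A)+G)+E)(35) + (I+J)(54) = 89
Read each symbol's code off the tree from the root (left child = 0, right child = 1).

Codes:
  G: 001 (length 3)
  B: 0000 (length 4)
  J: 11 (length 2)
  I: 10 (length 2)
  E: 01 (length 2)
  A: 0001 (length 4)
Average code length: 201/89 = 2.2584 bits/symbol


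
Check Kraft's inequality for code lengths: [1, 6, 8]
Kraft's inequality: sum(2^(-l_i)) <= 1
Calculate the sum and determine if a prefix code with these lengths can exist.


Sum = 2^(-1) + 2^(-6) + 2^(-8)
    = 0.5 + 0.015625 + 0.00390625
    = 133/256 = 0.51953125
Since 0.51953125 <= 1, Kraft's inequality IS satisfied.
A prefix code with these lengths CAN exist.

Kraft sum = 0.51953125. Satisfied.


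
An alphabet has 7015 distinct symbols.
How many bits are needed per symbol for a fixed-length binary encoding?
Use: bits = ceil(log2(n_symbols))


log2(7015) = 12.7762
Bracket: 2^12 = 4096 < 7015 <= 2^13 = 8192
So ceil(log2(7015)) = 13

bits = ceil(log2(7015)) = ceil(12.7762) = 13 bits


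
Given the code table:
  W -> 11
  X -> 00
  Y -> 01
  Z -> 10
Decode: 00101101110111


Decoding:
00 -> X
10 -> Z
11 -> W
01 -> Y
11 -> W
01 -> Y
11 -> W


Result: XZWYWYW


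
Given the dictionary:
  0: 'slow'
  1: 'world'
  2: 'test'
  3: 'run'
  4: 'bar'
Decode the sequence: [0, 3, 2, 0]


Look up each index in the dictionary:
  0 -> 'slow'
  3 -> 'run'
  2 -> 'test'
  0 -> 'slow'

Decoded: "slow run test slow"


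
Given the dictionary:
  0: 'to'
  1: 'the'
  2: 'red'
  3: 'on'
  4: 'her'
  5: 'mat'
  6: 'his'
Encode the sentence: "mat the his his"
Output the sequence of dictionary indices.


Look up each word in the dictionary:
  'mat' -> 5
  'the' -> 1
  'his' -> 6
  'his' -> 6

Encoded: [5, 1, 6, 6]


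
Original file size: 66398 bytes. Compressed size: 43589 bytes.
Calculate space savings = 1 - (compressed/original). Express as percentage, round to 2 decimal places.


ratio = compressed/original = 43589/66398 = 0.656481
savings = 1 - ratio = 1 - 0.656481 = 0.343519
as a percentage: 0.343519 * 100 = 34.35%

Space savings = 1 - 43589/66398 = 34.35%


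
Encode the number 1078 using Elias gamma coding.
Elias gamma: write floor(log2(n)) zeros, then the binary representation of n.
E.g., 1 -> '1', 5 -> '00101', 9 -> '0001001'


num_bits = floor(log2(1078)) + 1 = 11
leading_zeros = num_bits - 1 = 10
binary(1078) = 10000110110

Elias gamma(1078) = '0000000000' + '10000110110' = 000000000010000110110 (21 bits)


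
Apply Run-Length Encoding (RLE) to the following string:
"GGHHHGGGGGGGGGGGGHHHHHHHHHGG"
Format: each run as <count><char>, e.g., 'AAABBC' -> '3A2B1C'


Scanning runs left to right:
  i=0: run of 'G' x 2 -> '2G'
  i=2: run of 'H' x 3 -> '3H'
  i=5: run of 'G' x 12 -> '12G'
  i=17: run of 'H' x 9 -> '9H'
  i=26: run of 'G' x 2 -> '2G'

RLE = 2G3H12G9H2G


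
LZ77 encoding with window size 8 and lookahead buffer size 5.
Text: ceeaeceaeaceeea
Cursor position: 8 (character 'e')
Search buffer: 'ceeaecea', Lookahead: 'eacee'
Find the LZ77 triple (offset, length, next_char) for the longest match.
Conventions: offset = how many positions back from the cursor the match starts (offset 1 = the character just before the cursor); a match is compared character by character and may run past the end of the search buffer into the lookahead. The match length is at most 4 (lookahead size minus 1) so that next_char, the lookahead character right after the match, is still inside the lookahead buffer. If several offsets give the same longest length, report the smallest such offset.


Try each offset into the search buffer:
  offset=1 (pos 7, char 'a'): match length 0
  offset=2 (pos 6, char 'e'): match length 2
  offset=3 (pos 5, char 'c'): match length 0
  offset=4 (pos 4, char 'e'): match length 1
  offset=5 (pos 3, char 'a'): match length 0
  offset=6 (pos 2, char 'e'): match length 2
  offset=7 (pos 1, char 'e'): match length 1
  offset=8 (pos 0, char 'c'): match length 0
Longest match has length 2, found at offsets 2, 6; take the smallest, offset 2.
next_char = character at position 8 + 2 = 10 -> 'c'

Best match: offset=2, length=2 (matching 'ea' starting at position 6)
LZ77 triple: (2, 2, 'c')


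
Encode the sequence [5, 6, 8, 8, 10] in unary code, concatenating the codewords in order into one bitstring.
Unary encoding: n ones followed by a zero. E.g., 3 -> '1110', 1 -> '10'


Encode each number as n ones followed by a terminating 0:
  5 -> 111110 (6 bits)
  6 -> 1111110 (7 bits)
  8 -> 111111110 (9 bits)
  8 -> 111111110 (9 bits)
  10 -> 11111111110 (11 bits)
Total length = 6 + 7 + 9 + 9 + 11 = 42 bits.

Unary([5, 6, 8, 8, 10]) = 111110111111011111111011111111011111111110 (42 bits)


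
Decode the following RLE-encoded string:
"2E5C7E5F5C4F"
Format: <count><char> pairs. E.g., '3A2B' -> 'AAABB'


Expanding each <count><char> pair:
  2E -> 'EE'
  5C -> 'CCCCC'
  7E -> 'EEEEEEE'
  5F -> 'FFFFF'
  5C -> 'CCCCC'
  4F -> 'FFFF'

Decoded = EECCCCCEEEEEEEFFFFFCCCCCFFFF


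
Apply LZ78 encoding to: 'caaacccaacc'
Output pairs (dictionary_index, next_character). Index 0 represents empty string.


LZ78 encoding steps:
Dictionary: {0: ''}
Step 1: w='' (idx 0), next='c' -> output (0, 'c'), add 'c' as idx 1
Step 2: w='' (idx 0), next='a' -> output (0, 'a'), add 'a' as idx 2
Step 3: w='a' (idx 2), next='a' -> output (2, 'a'), add 'aa' as idx 3
Step 4: w='c' (idx 1), next='c' -> output (1, 'c'), add 'cc' as idx 4
Step 5: w='c' (idx 1), next='a' -> output (1, 'a'), add 'ca' as idx 5
Step 6: w='a' (idx 2), next='c' -> output (2, 'c'), add 'ac' as idx 6
Step 7: w='c' (idx 1), end of input -> output (1, '')


Encoded: [(0, 'c'), (0, 'a'), (2, 'a'), (1, 'c'), (1, 'a'), (2, 'c'), (1, '')]


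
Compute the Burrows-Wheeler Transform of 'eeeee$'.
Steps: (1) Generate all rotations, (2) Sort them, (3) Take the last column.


Rotations (sorted):
  0: $eeeee -> last char: e
  1: e$eeee -> last char: e
  2: ee$eee -> last char: e
  3: eee$ee -> last char: e
  4: eeee$e -> last char: e
  5: eeeee$ -> last char: $


BWT = eeeee$


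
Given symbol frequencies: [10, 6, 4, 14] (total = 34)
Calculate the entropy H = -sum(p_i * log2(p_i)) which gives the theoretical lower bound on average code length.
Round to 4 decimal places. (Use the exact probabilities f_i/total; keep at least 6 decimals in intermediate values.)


Per-symbol terms -p_i * log2(p_i) with p_i = f_i/34:
  p = 10/34 = 0.294118: log2(p) = -1.765535, -p*log2(p) = 0.519275
  p = 6/34 = 0.176471: log2(p) = -2.502500, -p*log2(p) = 0.441618
  p = 4/34 = 0.117647: log2(p) = -3.087463, -p*log2(p) = 0.363231
  p = 14/34 = 0.411765: log2(p) = -1.280108, -p*log2(p) = 0.527103
H = 0.519275 + 0.441618 + 0.363231 + 0.527103 = 1.851227

H = 1.8512 bits/symbol


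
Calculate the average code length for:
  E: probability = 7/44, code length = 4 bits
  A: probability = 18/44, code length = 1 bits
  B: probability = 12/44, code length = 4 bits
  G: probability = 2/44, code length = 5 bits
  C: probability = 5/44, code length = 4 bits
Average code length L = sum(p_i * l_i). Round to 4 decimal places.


Weighted contributions p_i * l_i:
  E: (7/44) * 4 = 28/44
  A: (18/44) * 1 = 18/44
  B: (12/44) * 4 = 48/44
  G: (2/44) * 5 = 10/44
  C: (5/44) * 4 = 20/44
Sum = (28 + 18 + 48 + 10 + 20)/44 = 124/44

L = 124/44 = 2.8182 bits/symbol


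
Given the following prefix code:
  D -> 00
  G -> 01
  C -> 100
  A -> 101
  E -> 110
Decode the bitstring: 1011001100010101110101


Decoding step by step:
Bits 101 -> A
Bits 100 -> C
Bits 110 -> E
Bits 00 -> D
Bits 101 -> A
Bits 01 -> G
Bits 110 -> E
Bits 101 -> A


Decoded message: ACEDAGEA


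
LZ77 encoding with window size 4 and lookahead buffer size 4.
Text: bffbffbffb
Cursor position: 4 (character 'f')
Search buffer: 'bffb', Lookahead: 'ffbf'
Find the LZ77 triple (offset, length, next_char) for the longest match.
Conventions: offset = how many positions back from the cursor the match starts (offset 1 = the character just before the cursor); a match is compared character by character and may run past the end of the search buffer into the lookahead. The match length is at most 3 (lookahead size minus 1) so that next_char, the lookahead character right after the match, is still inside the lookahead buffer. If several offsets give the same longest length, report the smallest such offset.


Try each offset into the search buffer:
  offset=1 (pos 3, char 'b'): match length 0
  offset=2 (pos 2, char 'f'): match length 1
  offset=3 (pos 1, char 'f'): match length 3
  offset=4 (pos 0, char 'b'): match length 0
Longest match has length 3 at offset 3.
next_char = character at position 4 + 3 = 7 -> 'f'

Best match: offset=3, length=3 (matching 'ffb' starting at position 1)
LZ77 triple: (3, 3, 'f')


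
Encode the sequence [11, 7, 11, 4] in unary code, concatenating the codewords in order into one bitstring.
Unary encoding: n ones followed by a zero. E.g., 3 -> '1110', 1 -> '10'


Encode each number as n ones followed by a terminating 0:
  11 -> 111111111110 (12 bits)
  7 -> 11111110 (8 bits)
  11 -> 111111111110 (12 bits)
  4 -> 11110 (5 bits)
Total length = 12 + 8 + 12 + 5 = 37 bits.

Unary([11, 7, 11, 4]) = 1111111111101111111011111111111011110 (37 bits)
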